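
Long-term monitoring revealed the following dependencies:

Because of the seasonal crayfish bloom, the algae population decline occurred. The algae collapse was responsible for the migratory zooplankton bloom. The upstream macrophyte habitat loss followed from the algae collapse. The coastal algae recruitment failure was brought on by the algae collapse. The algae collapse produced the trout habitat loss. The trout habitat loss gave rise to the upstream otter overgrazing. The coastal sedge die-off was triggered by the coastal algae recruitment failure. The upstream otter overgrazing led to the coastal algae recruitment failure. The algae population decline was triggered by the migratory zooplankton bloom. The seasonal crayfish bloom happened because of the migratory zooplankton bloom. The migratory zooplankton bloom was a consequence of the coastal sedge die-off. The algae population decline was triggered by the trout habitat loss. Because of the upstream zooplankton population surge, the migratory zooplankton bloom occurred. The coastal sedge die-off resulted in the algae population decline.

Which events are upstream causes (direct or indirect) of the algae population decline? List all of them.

the algae collapse, the coastal algae recruitment failure, the coastal sedge die-off, the migratory zooplankton bloom, the seasonal crayfish bloom, the trout habitat loss, the upstream otter overgrazing, the upstream zooplankton population surge

Immediate causes of the algae population decline: the trout habitat loss, the coastal sedge die-off, the migratory zooplankton bloom, the seasonal crayfish bloom.
Further upstream: the algae collapse, the upstream otter overgrazing, the coastal algae recruitment failure, the upstream zooplankton population surge.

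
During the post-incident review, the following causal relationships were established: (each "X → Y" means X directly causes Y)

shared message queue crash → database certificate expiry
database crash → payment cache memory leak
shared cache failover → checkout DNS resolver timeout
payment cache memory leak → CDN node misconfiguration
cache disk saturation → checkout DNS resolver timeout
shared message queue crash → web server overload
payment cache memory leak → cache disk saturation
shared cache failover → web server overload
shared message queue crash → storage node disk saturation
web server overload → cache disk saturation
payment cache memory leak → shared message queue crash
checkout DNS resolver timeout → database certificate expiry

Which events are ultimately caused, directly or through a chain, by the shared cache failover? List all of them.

Direct effects: the web server overload, the checkout DNS resolver timeout.
2 steps out: the cache disk saturation, the database certificate expiry.
Not reachable from it: the database crash, the payment cache memory leak, the CDN node misconfiguration, the shared message queue crash, the storage node disk saturation.

the cache disk saturation, the checkout DNS resolver timeout, the database certificate expiry, the web server overload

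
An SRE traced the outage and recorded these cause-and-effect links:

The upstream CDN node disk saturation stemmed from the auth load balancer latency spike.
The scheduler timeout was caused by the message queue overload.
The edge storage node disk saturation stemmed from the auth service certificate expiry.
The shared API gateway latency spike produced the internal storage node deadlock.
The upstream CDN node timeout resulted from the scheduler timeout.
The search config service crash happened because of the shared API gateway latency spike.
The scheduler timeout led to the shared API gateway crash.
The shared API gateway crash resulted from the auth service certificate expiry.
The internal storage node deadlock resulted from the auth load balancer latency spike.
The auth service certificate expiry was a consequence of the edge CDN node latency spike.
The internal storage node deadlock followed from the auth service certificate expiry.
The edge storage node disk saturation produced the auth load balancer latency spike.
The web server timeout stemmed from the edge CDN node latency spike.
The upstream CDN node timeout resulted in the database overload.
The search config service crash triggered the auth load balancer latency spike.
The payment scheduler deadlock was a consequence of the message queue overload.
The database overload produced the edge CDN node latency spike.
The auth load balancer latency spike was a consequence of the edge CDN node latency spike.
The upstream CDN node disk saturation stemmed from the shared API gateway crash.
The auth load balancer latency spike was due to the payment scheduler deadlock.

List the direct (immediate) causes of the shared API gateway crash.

Upstream contributors include the message queue overload, the upstream CDN node timeout, the database overload, the edge CDN node latency spike, but only the auth service certificate expiry, the scheduler timeout feed directly into the shared API gateway crash.

the auth service certificate expiry, the scheduler timeout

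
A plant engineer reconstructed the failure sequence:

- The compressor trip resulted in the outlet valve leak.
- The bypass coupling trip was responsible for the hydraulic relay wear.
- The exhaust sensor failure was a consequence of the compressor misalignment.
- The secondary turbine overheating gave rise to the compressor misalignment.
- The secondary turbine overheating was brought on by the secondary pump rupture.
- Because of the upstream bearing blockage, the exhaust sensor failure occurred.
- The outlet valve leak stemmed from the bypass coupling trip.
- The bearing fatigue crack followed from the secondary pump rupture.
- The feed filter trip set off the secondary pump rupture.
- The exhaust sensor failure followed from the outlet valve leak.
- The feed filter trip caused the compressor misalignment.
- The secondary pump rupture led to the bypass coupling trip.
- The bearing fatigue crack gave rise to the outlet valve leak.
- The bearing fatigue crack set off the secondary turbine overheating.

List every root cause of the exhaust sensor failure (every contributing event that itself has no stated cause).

the compressor trip, the feed filter trip, the upstream bearing blockage

Tracing upstream from the exhaust sensor failure: the exhaust sensor failure ← the compressor misalignment ← the feed filter trip.
A separate upstream branch: the exhaust sensor failure ← the upstream bearing blockage.
A separate upstream branch: the exhaust sensor failure ← the outlet valve leak ← the compressor trip.
Each of those chain origins has no stated cause.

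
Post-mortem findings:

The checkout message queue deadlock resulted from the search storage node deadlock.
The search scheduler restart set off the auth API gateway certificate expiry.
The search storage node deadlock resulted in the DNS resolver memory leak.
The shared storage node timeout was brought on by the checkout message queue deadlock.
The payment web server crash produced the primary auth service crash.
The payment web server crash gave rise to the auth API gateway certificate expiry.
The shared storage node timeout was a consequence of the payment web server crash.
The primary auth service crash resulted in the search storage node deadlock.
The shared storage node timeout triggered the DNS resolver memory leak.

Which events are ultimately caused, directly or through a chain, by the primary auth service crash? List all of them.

Direct effects: the search storage node deadlock.
2 steps out: the checkout message queue deadlock, the DNS resolver memory leak.
3 steps out: the shared storage node timeout.
Not reachable from it: the payment web server crash, the auth API gateway certificate expiry, the search scheduler restart.

the DNS resolver memory leak, the checkout message queue deadlock, the search storage node deadlock, the shared storage node timeout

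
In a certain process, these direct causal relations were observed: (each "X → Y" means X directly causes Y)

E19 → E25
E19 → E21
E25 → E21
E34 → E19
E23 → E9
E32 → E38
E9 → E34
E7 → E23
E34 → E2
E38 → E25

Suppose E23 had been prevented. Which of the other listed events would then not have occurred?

Downstream of E23: E9, E34, E2, E19, E25, E21.
Of those, still caused via another path: E25, E21.
The remainder have no surviving cause.

E19, E2, E34, E9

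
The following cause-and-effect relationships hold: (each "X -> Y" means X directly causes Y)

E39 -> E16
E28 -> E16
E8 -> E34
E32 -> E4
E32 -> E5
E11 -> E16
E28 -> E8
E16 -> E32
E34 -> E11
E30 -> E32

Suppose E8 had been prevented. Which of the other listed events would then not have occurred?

Downstream of E8: E34, E11, E16, E32, E4, E5.
Of those, still caused via another path: E16, E32, E4, E5.
The remainder have no surviving cause.

E11, E34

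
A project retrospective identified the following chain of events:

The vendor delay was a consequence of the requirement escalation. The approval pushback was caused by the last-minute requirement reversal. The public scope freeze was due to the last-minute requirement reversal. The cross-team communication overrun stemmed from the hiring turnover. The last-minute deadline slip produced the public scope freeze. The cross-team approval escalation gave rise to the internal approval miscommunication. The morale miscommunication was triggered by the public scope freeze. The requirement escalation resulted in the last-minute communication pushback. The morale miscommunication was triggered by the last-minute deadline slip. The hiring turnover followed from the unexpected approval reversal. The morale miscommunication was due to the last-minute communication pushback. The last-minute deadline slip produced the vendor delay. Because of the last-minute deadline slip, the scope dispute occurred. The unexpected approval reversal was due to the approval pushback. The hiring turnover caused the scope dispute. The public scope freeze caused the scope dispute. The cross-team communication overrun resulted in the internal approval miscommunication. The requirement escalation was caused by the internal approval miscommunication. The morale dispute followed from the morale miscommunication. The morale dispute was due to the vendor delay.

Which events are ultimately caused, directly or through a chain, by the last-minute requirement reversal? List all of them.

the approval pushback, the cross-team communication overrun, the hiring turnover, the internal approval miscommunication, the last-minute communication pushback, the morale dispute, the morale miscommunication, the public scope freeze, the requirement escalation, the scope dispute, the unexpected approval reversal, the vendor delay

Direct effects: the approval pushback, the public scope freeze.
2 steps out: the unexpected approval reversal, the morale miscommunication, the scope dispute.
3 steps out: the hiring turnover, the morale dispute.
4 steps out: the cross-team communication overrun.
5 steps out: the internal approval miscommunication.
6 steps out: the requirement escalation.
7 steps out: the last-minute communication pushback, the vendor delay.
Not reachable from it: the cross-team approval escalation, the last-minute deadline slip.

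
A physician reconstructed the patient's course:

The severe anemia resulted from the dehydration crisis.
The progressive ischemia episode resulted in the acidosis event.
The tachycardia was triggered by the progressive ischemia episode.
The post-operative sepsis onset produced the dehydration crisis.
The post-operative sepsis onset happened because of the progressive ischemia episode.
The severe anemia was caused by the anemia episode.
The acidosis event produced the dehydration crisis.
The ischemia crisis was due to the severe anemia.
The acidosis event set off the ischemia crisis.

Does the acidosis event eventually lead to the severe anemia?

Yes

There is a causal chain: the acidosis event → the dehydration crisis → the severe anemia.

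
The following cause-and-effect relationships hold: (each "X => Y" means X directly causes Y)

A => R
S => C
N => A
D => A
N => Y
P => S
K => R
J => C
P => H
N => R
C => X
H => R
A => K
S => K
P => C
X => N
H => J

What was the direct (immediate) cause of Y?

N

Upstream contributors include P, H, J, S, C, X, but only N feeds directly into Y.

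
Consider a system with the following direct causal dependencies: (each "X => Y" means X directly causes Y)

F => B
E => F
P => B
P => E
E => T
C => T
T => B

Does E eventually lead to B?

Yes

There is a causal chain: E → F → B.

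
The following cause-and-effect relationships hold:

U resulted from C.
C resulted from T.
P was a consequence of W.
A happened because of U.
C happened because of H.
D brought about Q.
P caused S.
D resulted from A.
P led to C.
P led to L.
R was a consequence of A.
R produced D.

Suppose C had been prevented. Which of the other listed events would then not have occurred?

Downstream of C: U, A, R, D, Q.

A, D, Q, R, U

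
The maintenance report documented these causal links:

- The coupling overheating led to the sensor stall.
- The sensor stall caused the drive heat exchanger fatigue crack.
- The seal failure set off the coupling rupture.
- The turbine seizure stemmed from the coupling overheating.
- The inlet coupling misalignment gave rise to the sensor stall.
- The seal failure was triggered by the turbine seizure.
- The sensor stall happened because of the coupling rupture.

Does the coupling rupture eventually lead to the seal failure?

The coupling rupture leads to the sensor stall, the drive heat exchanger fatigue crack; the seal failure is not among them.

No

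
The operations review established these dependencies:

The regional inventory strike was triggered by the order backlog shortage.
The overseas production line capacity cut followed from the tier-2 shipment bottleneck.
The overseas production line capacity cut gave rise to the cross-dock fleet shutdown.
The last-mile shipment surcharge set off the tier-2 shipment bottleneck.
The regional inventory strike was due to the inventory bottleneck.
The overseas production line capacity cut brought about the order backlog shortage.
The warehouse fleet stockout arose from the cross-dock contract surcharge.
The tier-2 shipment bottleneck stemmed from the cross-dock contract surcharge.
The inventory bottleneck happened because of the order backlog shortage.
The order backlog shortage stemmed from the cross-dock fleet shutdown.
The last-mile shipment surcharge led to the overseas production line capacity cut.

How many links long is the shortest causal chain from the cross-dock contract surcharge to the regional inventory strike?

Shortest chain: the cross-dock contract surcharge → the tier-2 shipment bottleneck → the overseas production line capacity cut → the order backlog shortage → the regional inventory strike.

4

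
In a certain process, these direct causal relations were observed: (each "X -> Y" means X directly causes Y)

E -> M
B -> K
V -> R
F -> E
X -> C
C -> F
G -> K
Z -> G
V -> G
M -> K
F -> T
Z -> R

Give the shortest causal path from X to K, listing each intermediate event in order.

X → C → F → E → M → K

X → C
C → F
F → E
E → M
M → K
Length: 5 steps.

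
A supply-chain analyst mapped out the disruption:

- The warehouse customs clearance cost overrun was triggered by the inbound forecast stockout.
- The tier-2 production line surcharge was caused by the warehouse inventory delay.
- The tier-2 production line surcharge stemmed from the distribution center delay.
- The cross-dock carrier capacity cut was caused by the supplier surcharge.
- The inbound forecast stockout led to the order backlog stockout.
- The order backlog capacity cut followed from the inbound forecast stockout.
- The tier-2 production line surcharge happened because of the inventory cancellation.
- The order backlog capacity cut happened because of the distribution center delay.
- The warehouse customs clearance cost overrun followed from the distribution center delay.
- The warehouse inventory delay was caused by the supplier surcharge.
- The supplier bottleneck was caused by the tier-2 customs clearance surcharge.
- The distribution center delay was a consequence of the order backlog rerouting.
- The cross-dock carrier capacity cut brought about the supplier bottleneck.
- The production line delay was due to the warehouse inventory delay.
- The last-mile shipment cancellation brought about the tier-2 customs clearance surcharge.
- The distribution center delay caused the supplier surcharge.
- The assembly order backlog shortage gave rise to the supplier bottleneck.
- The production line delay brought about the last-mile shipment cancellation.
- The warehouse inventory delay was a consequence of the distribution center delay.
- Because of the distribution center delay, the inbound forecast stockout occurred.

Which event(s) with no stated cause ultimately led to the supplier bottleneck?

Tracing upstream from the supplier bottleneck: the supplier bottleneck ← the cross-dock carrier capacity cut ← the supplier surcharge ← the distribution center delay ← the order backlog rerouting.
A separate upstream branch: the supplier bottleneck ← the assembly order backlog shortage.
Each of those chain origins has no stated cause.

the assembly order backlog shortage, the order backlog rerouting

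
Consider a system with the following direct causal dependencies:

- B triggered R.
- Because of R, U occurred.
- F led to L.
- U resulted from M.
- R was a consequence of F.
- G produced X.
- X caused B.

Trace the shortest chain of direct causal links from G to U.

G → X → B → R → U

G → X
X → B
B → R
R → U
Length: 4 steps.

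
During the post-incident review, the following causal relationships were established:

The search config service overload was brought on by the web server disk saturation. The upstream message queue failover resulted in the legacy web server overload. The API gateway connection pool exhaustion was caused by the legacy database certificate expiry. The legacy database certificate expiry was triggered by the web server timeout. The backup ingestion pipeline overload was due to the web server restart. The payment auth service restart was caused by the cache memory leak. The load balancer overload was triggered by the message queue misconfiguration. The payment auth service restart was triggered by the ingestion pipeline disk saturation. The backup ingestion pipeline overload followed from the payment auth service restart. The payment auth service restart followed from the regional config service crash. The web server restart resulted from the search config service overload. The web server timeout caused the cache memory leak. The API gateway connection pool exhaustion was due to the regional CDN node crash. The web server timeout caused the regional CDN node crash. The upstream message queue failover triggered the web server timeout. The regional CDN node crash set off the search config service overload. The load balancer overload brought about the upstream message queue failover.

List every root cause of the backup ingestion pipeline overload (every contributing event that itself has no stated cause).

Tracing upstream from the backup ingestion pipeline overload: the backup ingestion pipeline overload ← the payment auth service restart ← the ingestion pipeline disk saturation.
A separate upstream branch: the backup ingestion pipeline overload ← the payment auth service restart ← the cache memory leak ← the web server timeout ← the upstream message queue failover ← the load balancer overload ← the message queue misconfiguration.
A separate upstream branch: the backup ingestion pipeline overload ← the payment auth service restart ← the regional config service crash.
A separate upstream branch: the backup ingestion pipeline overload ← the web server restart ← the search config service overload ← the web server disk saturation.
Each of those chain origins has no stated cause.

the ingestion pipeline disk saturation, the message queue misconfiguration, the regional config service crash, the web server disk saturation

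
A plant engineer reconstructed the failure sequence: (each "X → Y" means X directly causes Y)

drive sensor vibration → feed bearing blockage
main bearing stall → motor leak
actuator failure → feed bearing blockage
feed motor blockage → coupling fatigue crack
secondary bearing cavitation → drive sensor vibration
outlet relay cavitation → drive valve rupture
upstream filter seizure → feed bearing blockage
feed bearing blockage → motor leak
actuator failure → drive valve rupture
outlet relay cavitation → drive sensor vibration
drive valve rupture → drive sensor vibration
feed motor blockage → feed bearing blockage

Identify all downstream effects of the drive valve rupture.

Direct effects: the drive sensor vibration.
2 steps out: the feed bearing blockage.
3 steps out: the motor leak.
Not reachable from it: the feed motor blockage, the secondary bearing cavitation, the outlet relay cavitation, the actuator failure, the coupling fatigue crack, the main bearing stall, the upstream filter seizure.

the drive sensor vibration, the feed bearing blockage, the motor leak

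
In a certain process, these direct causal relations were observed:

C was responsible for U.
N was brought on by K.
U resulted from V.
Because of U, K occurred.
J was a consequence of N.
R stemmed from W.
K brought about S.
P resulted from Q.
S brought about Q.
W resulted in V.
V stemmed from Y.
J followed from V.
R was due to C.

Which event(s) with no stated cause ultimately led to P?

C, W, Y

Tracing upstream from P: P ← Q ← S ← K ← U ← V ← Y.
A separate upstream branch: P ← Q ← S ← K ← U ← V ← W.
A separate upstream branch: P ← Q ← S ← K ← U ← C.
Each of those chain origins has no stated cause.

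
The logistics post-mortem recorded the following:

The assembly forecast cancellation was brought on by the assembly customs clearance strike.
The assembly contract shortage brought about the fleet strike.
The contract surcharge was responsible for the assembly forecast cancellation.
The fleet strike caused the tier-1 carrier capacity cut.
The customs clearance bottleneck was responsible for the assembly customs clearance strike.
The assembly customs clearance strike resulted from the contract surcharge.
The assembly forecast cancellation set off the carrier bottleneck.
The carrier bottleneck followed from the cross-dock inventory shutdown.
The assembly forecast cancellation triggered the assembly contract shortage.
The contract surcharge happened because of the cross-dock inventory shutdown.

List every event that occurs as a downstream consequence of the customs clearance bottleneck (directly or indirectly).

Direct effects: the assembly customs clearance strike.
2 steps out: the assembly forecast cancellation.
3 steps out: the carrier bottleneck, the assembly contract shortage.
4 steps out: the fleet strike.
5 steps out: the tier-1 carrier capacity cut.
Not reachable from it: the cross-dock inventory shutdown, the contract surcharge.

the assembly contract shortage, the assembly customs clearance strike, the assembly forecast cancellation, the carrier bottleneck, the fleet strike, the tier-1 carrier capacity cut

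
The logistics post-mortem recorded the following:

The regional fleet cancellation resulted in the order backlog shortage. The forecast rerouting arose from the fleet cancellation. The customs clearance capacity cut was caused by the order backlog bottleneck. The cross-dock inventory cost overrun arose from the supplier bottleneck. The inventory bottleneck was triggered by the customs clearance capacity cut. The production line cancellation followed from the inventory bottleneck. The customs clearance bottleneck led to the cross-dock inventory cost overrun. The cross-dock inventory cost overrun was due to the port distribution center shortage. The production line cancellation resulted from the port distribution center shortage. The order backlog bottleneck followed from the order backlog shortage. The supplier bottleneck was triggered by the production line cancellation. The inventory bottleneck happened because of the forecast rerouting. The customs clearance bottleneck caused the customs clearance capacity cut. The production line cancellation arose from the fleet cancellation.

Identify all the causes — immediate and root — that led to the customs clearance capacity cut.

the customs clearance bottleneck, the order backlog bottleneck, the order backlog shortage, the regional fleet cancellation

Immediate causes of the customs clearance capacity cut: the customs clearance bottleneck, the order backlog bottleneck.
Further upstream: the regional fleet cancellation, the order backlog shortage.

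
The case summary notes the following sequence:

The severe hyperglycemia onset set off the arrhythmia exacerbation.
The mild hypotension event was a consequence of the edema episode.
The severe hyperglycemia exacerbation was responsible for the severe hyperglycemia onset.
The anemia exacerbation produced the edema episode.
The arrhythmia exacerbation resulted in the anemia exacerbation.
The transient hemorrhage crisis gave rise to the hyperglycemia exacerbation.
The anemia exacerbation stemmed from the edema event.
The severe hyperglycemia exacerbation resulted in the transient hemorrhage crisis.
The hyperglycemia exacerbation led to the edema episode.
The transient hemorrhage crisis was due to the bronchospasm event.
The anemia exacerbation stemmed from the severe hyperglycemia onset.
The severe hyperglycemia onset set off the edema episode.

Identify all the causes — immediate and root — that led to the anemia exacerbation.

the arrhythmia exacerbation, the edema event, the severe hyperglycemia exacerbation, the severe hyperglycemia onset

Immediate causes of the anemia exacerbation: the severe hyperglycemia onset, the edema event, the arrhythmia exacerbation.
Further upstream: the severe hyperglycemia exacerbation.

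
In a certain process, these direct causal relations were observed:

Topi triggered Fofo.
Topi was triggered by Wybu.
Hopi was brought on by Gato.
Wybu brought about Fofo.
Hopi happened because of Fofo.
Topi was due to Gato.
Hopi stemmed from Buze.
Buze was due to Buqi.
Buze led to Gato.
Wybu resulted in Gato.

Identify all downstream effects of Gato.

Direct effects: Topi, Hopi.
2 steps out: Fofo.
Not reachable from it: Buqi, Buze, Wybu.

Fofo, Hopi, Topi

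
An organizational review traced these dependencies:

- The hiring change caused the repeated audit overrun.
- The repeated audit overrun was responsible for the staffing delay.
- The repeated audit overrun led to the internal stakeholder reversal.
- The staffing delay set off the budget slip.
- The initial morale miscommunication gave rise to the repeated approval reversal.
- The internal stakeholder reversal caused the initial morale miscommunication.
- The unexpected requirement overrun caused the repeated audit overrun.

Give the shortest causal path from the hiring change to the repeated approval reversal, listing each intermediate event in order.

the hiring change → the repeated audit overrun → the internal stakeholder reversal → the initial morale miscommunication → the repeated approval reversal

the hiring change → the repeated audit overrun
the repeated audit overrun → the internal stakeholder reversal
the internal stakeholder reversal → the initial morale miscommunication
the initial morale miscommunication → the repeated approval reversal
Length: 4 steps.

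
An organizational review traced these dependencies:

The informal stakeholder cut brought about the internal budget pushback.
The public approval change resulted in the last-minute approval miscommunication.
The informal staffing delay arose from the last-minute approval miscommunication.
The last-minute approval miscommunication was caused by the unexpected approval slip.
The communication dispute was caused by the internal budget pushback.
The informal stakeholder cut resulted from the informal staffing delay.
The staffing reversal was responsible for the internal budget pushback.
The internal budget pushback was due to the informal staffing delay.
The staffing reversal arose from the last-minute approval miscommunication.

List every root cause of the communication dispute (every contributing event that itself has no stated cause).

Tracing upstream from the communication dispute: the communication dispute ← the internal budget pushback ← the staffing reversal ← the last-minute approval miscommunication ← the public approval change.
A separate upstream branch: the communication dispute ← the internal budget pushback ← the staffing reversal ← the last-minute approval miscommunication ← the unexpected approval slip.
Each of those chain origins has no stated cause.

the public approval change, the unexpected approval slip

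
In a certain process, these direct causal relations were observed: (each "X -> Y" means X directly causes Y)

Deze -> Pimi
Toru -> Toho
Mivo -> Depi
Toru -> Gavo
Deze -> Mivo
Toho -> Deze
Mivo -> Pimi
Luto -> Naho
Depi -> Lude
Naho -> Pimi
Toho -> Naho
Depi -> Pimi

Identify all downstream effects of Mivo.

Direct effects: Depi, Pimi.
2 steps out: Lude.
Not reachable from it: Toru, Gavo, Toho, Deze, Luto, Naho.

Depi, Lude, Pimi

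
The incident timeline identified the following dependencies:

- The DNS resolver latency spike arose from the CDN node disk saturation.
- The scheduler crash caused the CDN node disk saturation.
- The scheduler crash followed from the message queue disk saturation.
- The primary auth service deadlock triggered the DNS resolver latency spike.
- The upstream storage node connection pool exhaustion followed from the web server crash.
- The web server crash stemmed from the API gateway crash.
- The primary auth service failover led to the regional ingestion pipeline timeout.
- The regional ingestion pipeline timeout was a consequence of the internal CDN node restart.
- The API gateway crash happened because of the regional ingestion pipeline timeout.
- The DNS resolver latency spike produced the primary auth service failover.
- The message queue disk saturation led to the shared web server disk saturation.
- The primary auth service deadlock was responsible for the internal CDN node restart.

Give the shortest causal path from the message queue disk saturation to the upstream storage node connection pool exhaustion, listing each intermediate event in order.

the message queue disk saturation → the scheduler crash → the CDN node disk saturation → the DNS resolver latency spike → the primary auth service failover → the regional ingestion pipeline timeout → the API gateway crash → the web server crash → the upstream storage node connection pool exhaustion

the message queue disk saturation → the scheduler crash
the scheduler crash → the CDN node disk saturation
the CDN node disk saturation → the DNS resolver latency spike
the DNS resolver latency spike → the primary auth service failover
the primary auth service failover → the regional ingestion pipeline timeout
the regional ingestion pipeline timeout → the API gateway crash
the API gateway crash → the web server crash
the web server crash → the upstream storage node connection pool exhaustion
Length: 8 steps.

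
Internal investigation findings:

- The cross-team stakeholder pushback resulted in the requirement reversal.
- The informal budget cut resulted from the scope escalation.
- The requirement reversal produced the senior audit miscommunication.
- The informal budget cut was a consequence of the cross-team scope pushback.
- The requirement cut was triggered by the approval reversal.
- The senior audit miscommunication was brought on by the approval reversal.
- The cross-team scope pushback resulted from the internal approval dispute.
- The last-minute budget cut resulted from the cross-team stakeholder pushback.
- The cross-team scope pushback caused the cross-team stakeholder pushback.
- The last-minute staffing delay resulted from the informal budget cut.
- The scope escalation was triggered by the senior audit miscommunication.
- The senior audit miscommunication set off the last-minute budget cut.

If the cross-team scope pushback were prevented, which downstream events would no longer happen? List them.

the cross-team stakeholder pushback, the requirement reversal

Downstream of the cross-team scope pushback: the cross-team stakeholder pushback, the requirement reversal, the senior audit miscommunication, the scope escalation, the informal budget cut, the last-minute budget cut, the last-minute staffing delay.
Of those, still caused via another path: the senior audit miscommunication, the scope escalation, the informal budget cut, the last-minute budget cut, the last-minute staffing delay.
The remainder have no surviving cause.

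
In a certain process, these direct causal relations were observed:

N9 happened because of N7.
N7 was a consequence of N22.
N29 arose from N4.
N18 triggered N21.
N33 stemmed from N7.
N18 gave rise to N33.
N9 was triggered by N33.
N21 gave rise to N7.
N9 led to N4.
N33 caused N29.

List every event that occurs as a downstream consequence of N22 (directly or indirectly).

N29, N33, N4, N7, N9

Direct effects: N7.
2 steps out: N33, N9.
3 steps out: N4, N29.
Not reachable from it: N18, N21.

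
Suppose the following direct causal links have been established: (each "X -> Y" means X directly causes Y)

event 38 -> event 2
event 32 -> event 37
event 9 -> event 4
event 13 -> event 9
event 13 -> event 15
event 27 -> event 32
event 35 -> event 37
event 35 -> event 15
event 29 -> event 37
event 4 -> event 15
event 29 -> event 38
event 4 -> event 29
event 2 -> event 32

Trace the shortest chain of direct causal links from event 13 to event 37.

event 13 → event 9 → event 4 → event 29 → event 37

event 13 → event 9
event 9 → event 4
event 4 → event 29
event 29 → event 37
Length: 4 steps.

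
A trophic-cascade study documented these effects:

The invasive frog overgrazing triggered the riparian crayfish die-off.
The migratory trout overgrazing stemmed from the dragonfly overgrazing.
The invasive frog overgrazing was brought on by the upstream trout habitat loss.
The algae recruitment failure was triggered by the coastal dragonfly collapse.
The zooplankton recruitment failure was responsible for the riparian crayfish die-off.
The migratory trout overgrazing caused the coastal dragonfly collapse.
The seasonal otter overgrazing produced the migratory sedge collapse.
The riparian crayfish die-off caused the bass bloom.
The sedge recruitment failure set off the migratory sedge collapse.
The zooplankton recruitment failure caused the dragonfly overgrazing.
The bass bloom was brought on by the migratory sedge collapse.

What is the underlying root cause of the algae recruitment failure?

the zooplankton recruitment failure

Tracing upstream from the algae recruitment failure: the algae recruitment failure ← the coastal dragonfly collapse ← the migratory trout overgrazing ← the dragonfly overgrazing ← the zooplankton recruitment failure.
The zooplankton recruitment failure has no stated cause, so it is the root.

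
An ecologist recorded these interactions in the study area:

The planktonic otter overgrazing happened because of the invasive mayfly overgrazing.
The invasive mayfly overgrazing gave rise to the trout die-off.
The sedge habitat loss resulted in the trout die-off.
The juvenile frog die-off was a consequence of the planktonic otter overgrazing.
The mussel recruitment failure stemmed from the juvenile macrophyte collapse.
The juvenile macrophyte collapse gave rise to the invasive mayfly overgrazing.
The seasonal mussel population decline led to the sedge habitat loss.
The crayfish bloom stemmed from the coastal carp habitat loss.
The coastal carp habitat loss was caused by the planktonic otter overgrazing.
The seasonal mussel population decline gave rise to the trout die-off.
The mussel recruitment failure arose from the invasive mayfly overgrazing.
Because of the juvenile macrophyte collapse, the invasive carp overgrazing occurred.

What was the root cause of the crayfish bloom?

the juvenile macrophyte collapse

Tracing upstream from the crayfish bloom: the crayfish bloom ← the coastal carp habitat loss ← the planktonic otter overgrazing ← the invasive mayfly overgrazing ← the juvenile macrophyte collapse.
The juvenile macrophyte collapse has no stated cause, so it is the root.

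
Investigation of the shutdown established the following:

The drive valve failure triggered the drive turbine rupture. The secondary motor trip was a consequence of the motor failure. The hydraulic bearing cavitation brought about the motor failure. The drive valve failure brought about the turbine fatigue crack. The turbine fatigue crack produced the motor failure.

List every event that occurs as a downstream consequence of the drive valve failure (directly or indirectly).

the drive turbine rupture, the motor failure, the secondary motor trip, the turbine fatigue crack

Direct effects: the turbine fatigue crack, the drive turbine rupture.
2 steps out: the motor failure.
3 steps out: the secondary motor trip.
Not reachable from it: the hydraulic bearing cavitation.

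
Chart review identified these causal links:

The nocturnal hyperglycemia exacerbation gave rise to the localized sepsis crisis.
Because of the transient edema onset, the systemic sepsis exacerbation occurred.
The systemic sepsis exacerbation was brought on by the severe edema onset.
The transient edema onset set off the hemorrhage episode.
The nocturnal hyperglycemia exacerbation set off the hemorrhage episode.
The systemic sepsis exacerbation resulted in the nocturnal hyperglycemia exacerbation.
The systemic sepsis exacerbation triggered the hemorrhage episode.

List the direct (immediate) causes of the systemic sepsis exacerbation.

the severe edema onset, the transient edema onset

the severe edema onset, the transient edema onset → the systemic sepsis exacerbation with nothing further upstream stated.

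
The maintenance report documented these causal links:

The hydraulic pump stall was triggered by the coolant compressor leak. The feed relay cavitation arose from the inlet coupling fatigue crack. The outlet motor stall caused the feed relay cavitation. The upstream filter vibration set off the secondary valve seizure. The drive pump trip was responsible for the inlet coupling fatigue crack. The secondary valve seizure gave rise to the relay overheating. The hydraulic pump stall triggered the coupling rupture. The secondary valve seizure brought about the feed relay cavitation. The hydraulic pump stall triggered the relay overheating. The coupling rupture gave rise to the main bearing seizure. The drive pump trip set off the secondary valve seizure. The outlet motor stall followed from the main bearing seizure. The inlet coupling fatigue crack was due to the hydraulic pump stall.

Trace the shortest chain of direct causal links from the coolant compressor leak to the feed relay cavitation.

the coolant compressor leak → the hydraulic pump stall → the inlet coupling fatigue crack → the feed relay cavitation

the coolant compressor leak → the hydraulic pump stall
the hydraulic pump stall → the inlet coupling fatigue crack
the inlet coupling fatigue crack → the feed relay cavitation
Length: 3 steps.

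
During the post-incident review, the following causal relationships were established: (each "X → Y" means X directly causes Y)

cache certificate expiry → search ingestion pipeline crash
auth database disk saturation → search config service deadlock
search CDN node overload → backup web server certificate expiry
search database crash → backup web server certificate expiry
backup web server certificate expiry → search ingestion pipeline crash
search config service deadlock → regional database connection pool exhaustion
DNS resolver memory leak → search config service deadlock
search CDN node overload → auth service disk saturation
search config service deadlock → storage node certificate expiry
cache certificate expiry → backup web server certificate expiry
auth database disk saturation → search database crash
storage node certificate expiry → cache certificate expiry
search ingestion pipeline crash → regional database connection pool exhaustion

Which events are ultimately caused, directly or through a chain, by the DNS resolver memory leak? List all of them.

the backup web server certificate expiry, the cache certificate expiry, the regional database connection pool exhaustion, the search config service deadlock, the search ingestion pipeline crash, the storage node certificate expiry

Direct effects: the search config service deadlock.
2 steps out: the storage node certificate expiry, the regional database connection pool exhaustion.
3 steps out: the cache certificate expiry.
4 steps out: the backup web server certificate expiry, the search ingestion pipeline crash.
Not reachable from it: the search CDN node overload, the auth database disk saturation, the auth service disk saturation, the search database crash.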